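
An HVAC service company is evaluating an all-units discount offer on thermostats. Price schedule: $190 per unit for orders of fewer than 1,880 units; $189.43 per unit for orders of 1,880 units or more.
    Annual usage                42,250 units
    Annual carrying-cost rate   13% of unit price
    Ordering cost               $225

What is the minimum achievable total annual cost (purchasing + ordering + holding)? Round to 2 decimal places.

H₁ = 13%×$190 = $24.7000;  H₂ = 13%×$189.43 = $24.6259
EOQ₁ = √(2×42,250×225/24.7000) = 877.35  (< 1,880, feasible at tier 1)
EOQ₂ = √(2×42,250×225/24.6259) = 878.67  (< 1,880 → use Q = 1,880 at tier-2 price)
TC(tier 1 (EOQ₁), Q≈877.3) = $8,049,170.46
TC(tier 2, Q≈1,880.0) = $8,031,622.36
Minimum at tier 2: $8,031,622.36

$8,031,622.36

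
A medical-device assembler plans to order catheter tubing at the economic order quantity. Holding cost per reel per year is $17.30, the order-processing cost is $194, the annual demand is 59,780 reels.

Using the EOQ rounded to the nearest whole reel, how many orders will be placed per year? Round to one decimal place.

Optimal lot size Q* = (2 × 59,780 × $194 / $17.3)^½ ≈ 1,157.90 → Q = 1,158
Orders per year = D/Q = 59,780 / 1,158 = 51.623

51.6 orders per year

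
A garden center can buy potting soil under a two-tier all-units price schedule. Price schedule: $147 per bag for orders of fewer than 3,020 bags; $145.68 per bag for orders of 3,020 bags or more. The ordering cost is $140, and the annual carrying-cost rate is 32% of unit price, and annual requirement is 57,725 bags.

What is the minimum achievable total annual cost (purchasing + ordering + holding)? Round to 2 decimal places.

H₁ = 32%×$147 = $47.0400;  H₂ = 32%×$145.68 = $46.6176
EOQ₁ = √(2×57,725×140/47.0400) = 586.18  (< 3,020, feasible at tier 1)
EOQ₂ = √(2×57,725×140/46.6176) = 588.82  (< 3,020 → use Q = 3,020 at tier-2 price)
TC(tier 1 (EOQ₁), Q≈586.2) = $8,513,148.67
TC(tier 2, Q≈3,020.0) = $8,482,446.57
Minimum at tier 2: $8,482,446.57

$8,482,446.57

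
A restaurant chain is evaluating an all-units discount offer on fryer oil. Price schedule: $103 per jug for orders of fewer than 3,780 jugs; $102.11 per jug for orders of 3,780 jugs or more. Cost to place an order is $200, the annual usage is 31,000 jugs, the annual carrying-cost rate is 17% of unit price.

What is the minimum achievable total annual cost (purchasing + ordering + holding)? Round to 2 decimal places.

H₁ = 17%×$103 = $17.5100;  H₂ = 17%×$102.11 = $17.3587
EOQ₁ = √(2×31,000×200/17.5100) = 841.53  (< 3,780, feasible at tier 1)
EOQ₂ = √(2×31,000×200/17.3587) = 845.19  (< 3,780 → use Q = 3,780 at tier-2 price)
TC(tier 1 (EOQ₁), Q≈841.5) = $3,207,735.13
TC(tier 2, Q≈3,780.0) = $3,199,858.15
Minimum at tier 2: $3,199,858.15

$3,199,858.15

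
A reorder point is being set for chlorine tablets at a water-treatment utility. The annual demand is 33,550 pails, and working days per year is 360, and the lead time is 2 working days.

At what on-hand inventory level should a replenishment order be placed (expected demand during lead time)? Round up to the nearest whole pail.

Daily demand d = 33,550 / 360 = 93.194 pails/day
Demand during lead time = 93.194 × 2 = 186.39
Reorder point = 186.39 → round up

187 pails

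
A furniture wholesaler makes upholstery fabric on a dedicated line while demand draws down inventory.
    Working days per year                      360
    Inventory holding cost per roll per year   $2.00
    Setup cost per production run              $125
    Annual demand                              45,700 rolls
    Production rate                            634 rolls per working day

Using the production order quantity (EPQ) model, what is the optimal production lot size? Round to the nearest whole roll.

2,673 rolls

d = 45,700/360 = 126.9444 rolls/day;  effective holding cost H(1 − d/p) = 2·(1 − 126.9444/634) = 1.59954
Q* = √(2DS / H_eff) = √(2·45,700·125 / 1.59954) ≈ 2,672.58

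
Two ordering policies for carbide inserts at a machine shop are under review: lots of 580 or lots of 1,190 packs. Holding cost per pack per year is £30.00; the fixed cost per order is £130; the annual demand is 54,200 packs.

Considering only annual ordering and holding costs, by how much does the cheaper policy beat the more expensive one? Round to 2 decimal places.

Annual cost at Q: ordering D·S/Q plus holding Q·H/2.
TC(580) = (54,200/580)×130 + (580/2)×30 = £20,848.28
TC(1,190) = (54,200/1,190)×130 + (1,190/2)×30 = £23,771.01
|ΔTC| = |£20,848.28 − £23,771.01| = £2,922.73

£2,922.73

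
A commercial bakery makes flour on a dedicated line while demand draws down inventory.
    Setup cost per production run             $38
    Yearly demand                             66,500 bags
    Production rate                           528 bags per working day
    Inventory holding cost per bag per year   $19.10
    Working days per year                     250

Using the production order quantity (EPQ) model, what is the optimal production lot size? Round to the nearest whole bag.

Daily demand d = 66,500/250 = 266.000; p = 528; 1 − d/p = 0.49621
EPQ = √(2DS / (H(1 − d/p)))
    = √(2 × 66,500 × 38 / (19.1 × 0.49621)) ≈ 730.24

730 bags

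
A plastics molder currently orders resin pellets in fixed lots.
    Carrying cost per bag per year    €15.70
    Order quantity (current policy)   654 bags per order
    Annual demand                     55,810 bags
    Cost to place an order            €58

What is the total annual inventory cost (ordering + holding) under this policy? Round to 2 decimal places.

€10,083.41

Annual ordering cost = (D/Q)·S = (55,810/654) × 58 = €4,949.51
Annual holding cost  = (Q/2)·H = (654/2) × 15.7 = €5,133.90
Total = €4,949.51 + €5,133.90 = €10,083.41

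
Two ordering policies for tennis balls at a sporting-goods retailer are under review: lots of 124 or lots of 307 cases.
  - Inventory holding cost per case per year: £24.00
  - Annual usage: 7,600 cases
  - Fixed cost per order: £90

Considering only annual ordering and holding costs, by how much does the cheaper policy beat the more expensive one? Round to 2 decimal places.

£1,092.12

TC(Q) = (D/Q)S + (Q/2)H
TC(124) = (7,600/124)×90 + (124/2)×24 = £7,004.13
TC(307) = (7,600/307)×90 + (307/2)×24 = £5,912.01
Lots of 307 are cheaper by £1,092.12.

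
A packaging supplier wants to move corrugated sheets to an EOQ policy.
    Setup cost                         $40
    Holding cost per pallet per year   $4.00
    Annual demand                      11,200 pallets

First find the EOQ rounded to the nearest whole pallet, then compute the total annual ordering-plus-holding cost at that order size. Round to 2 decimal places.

$1,893.15

Optimal lot size Q* = (2 × 11,200 × $40 / $4)^½ ≈ 473.29 → Q = 473 pallets
Ordering: D/Q × S = 11,200/473 × $40 = $947.15
Holding:  Q/2 × H = 473/2 × $4 = $946.00
Total = $947.15 + $946.00 = $1,893.15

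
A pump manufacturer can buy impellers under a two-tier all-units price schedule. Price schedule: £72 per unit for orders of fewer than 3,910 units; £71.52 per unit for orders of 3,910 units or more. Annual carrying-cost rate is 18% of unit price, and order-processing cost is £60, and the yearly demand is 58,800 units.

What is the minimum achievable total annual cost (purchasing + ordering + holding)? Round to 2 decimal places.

H₁ = 18%×£72 = £12.9600;  H₂ = 18%×£71.52 = £12.8736
EOQ₁ = √(2×58,800×60/12.9600) = 737.86  (< 3,910, feasible at tier 1)
EOQ₂ = √(2×58,800×60/12.8736) = 740.34  (< 3,910 → use Q = 3,910 at tier-2 price)
TC(tier 1 (EOQ₁), Q≈737.9) = £4,243,162.73
TC(tier 2, Q≈3,910.0) = £4,231,446.19
Minimum at tier 2: £4,231,446.19

£4,231,446.19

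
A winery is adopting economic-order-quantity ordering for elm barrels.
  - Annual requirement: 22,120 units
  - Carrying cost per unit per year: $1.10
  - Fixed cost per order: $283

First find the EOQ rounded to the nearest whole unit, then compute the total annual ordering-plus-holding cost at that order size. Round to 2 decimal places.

$3,711.05

Optimal lot size Q* = (2 × 22,120 × $283 / $1.1)^½ ≈ 3,373.68 → Q = 3,374 units
Annual ordering cost = (D/Q)·S = (22,120/3,374) × 283 = $1,855.35
Annual holding cost  = (Q/2)·H = (3,374/2) × 1.1 = $1,855.70
Total = $1,855.35 + $1,855.70 = $3,711.05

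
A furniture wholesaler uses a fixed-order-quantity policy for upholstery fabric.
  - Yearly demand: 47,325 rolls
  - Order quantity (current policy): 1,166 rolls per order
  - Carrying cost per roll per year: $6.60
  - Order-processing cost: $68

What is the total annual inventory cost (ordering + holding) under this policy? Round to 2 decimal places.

$6,607.75

Orders/yr = 47,325/1,166 = 40.587; ordering cost = 40.587 × $68 = $2,759.95
Average inventory = 1,166/2 = 583; holding cost = 583 × $6.6 = $3,847.80
Total = $2,759.95 + $3,847.80 = $6,607.75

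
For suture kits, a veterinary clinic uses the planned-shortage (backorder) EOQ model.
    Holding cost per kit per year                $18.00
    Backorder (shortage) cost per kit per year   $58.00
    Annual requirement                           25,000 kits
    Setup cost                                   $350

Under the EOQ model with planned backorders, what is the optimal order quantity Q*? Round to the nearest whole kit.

Basic EOQ = √(2·25,000·350/18) = 986.013
Backorder adjustment √((H+b)/b) = √((18+58)/58) = 1.1447
Q* = 986.013 × 1.1447 ≈ 1,128.69

1,129 kits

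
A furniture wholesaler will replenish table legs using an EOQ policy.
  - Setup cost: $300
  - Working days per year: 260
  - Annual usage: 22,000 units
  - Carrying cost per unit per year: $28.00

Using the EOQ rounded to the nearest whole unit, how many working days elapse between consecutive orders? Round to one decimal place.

8.1 days

Optimal lot size Q* = (2 × 22,000 × $300 / $28)^½ ≈ 686.61 → Q = 687 units
Days between orders = 260 / (D/Q) = 260 / 32.023 ≈ 8.119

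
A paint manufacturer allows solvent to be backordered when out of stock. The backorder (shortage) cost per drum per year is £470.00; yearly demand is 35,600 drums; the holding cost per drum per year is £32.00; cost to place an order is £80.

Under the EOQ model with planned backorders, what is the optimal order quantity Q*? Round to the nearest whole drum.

436 drums

Q* = √(2DS/H) · √((H + b)/b)
   = √(2 × 35,600 × 80 / 32) · √((32 + 470) / 470)
   = 421.900 × 1.0335 ≈ 436.03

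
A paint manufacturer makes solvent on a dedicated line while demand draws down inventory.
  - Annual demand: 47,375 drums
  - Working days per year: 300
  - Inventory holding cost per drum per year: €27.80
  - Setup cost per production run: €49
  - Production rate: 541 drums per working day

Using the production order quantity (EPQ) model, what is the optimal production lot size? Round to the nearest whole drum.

Daily demand d = 47,375/300 = 157.917; p = 541; 1 − d/p = 0.70810
EPQ = √(2DS / (H(1 − d/p)))
    = √(2 × 47,375 × 49 / (27.8 × 0.70810)) ≈ 485.64

486 drums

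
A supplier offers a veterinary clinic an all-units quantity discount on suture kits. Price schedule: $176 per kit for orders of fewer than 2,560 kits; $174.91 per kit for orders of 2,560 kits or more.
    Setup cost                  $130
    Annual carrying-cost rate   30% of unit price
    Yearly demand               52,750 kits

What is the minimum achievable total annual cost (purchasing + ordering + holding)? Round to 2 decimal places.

H₁ = 30%×$176 = $52.8000;  H₂ = 30%×$174.91 = $52.4730
EOQ₁ = √(2×52,750×130/52.8000) = 509.66  (< 2,560, feasible at tier 1)
EOQ₂ = √(2×52,750×130/52.4730) = 511.25  (< 2,560 → use Q = 2,560 at tier-2 price)
TC(tier 1 (EOQ₁), Q≈509.7) = $9,310,910.07
TC(tier 2, Q≈2,560.0) = $9,296,346.65
Minimum at tier 2: $9,296,346.65

$9,296,346.65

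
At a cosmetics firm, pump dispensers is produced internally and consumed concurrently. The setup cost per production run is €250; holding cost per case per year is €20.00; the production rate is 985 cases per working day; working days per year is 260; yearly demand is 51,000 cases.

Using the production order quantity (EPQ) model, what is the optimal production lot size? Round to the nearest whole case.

Daily demand d = 51,000/260 = 196.154; p = 985; 1 − d/p = 0.80086
EPQ = √(2DS / (H(1 − d/p)))
    = √(2 × 51,000 × 250 / (20 × 0.80086)) ≈ 1,261.76

1,262 cases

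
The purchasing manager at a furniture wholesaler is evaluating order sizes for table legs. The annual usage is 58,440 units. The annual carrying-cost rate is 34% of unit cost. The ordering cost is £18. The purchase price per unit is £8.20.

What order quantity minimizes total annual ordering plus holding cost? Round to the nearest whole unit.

869 units

Carrying cost H = £8.2 × 34% = £2.7880/unit/yr
Q* = √(2·D·S / H) = √(2·58,440·18 / 2.788) = √754,605.5 ≈ 868.68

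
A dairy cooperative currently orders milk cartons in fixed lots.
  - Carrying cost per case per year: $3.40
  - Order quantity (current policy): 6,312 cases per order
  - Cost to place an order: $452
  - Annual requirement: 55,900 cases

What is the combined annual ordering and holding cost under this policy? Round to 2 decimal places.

$14,733.38

Ordering: D/Q × S = 55,900/6,312 × $452 = $4,002.98
Holding:  Q/2 × H = 6,312/2 × $3.4 = $10,730.40
Total = $4,002.98 + $10,730.40 = $14,733.38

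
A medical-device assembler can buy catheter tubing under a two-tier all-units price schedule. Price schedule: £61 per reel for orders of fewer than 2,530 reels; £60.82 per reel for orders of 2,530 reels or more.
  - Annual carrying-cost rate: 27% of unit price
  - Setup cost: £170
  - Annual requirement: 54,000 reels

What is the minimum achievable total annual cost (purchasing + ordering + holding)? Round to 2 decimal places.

H₁ = 27%×£61 = £16.4700;  H₂ = 27%×£60.82 = £16.4214
EOQ₁ = √(2×54,000×170/16.4700) = 1,055.82  (< 2,530, feasible at tier 1)
EOQ₂ = √(2×54,000×170/16.4214) = 1,057.38  (< 2,530 → use Q = 2,530 at tier-2 price)
TC(tier 1 (EOQ₁), Q≈1,055.8) = £3,311,389.34
TC(tier 2, Q≈2,530.0) = £3,308,681.53
Minimum at tier 2: £3,308,681.53

£3,308,681.53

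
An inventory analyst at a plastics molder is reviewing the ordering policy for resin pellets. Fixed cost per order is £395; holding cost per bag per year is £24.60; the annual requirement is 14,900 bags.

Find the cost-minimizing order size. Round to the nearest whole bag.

692 bags

2DS/H = 2·14,900·395/24.6 = 478,495.93
EOQ = √478,495.93 ≈ 691.73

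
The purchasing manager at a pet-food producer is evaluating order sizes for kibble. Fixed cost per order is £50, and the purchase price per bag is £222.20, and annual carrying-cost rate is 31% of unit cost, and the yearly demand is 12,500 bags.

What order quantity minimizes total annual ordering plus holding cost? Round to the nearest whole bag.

H = i·C = 0.31 × £222.2 = £68.8820 per bag-year
Optimal lot size Q* = (2 × 12,500 × £50 / £68.882)^½ ≈ 134.71

135 bags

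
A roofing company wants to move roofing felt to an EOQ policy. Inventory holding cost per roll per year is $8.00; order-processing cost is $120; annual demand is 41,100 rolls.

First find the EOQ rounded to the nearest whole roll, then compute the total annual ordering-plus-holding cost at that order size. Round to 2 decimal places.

$8,883.24

Optimal lot size Q* = (2 × 41,100 × $120 / $8)^½ ≈ 1,110.41 → Q = 1,110 rolls
Ordering: D/Q × S = 41,100/1,110 × $120 = $4,443.24
Holding:  Q/2 × H = 1,110/2 × $8 = $4,440.00
Total = $4,443.24 + $4,440.00 = $8,883.24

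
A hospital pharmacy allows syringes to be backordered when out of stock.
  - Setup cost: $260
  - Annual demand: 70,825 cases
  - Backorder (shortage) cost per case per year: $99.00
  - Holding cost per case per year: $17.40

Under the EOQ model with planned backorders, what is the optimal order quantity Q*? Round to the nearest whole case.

1,578 cases

Q* = √(2DS/H) · √((H + b)/b)
   = √(2 × 70,825 × 260 / 17.4) · √((17.4 + 99) / 99)
   = 1,454.857 × 1.0843 ≈ 1,577.54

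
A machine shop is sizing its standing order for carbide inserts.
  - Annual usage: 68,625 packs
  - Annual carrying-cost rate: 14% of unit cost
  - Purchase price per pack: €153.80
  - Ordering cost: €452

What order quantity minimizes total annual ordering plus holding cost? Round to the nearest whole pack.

1,697 packs

H = i·C = 0.14 × €153.8 = €21.5320 per pack-year
EOQ = √(2DS/H) = √(2 × 68,625 × 452 / 21.532)
    = √(2,881,153.63) ≈ 1,697.40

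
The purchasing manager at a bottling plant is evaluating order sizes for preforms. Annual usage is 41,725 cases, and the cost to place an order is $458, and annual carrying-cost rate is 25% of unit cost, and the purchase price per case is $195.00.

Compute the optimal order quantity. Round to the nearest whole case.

885 cases

H = i·C = 0.25 × $195 = $48.7500 per case-year
Optimal lot size Q* = (2 × 41,725 × $458 / $48.75)^½ ≈ 885.44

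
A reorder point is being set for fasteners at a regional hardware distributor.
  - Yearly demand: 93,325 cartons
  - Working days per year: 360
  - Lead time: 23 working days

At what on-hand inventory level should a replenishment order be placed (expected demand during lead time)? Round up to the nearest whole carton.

Daily demand d = 93,325 / 360 = 259.236 cartons/day
Demand during lead time = 259.236 × 23 = 5,962.43
Reorder point = 5,962.43 → round up

5,963 cartons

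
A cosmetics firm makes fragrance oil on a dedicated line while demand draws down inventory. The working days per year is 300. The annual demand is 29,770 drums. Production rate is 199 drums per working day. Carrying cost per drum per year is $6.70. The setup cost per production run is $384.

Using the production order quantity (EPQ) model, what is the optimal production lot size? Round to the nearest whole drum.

2,609 drums

Daily demand d = 29,770/300 = 99.233; p = 199; 1 − d/p = 0.50134
EPQ = √(2DS / (H(1 − d/p)))
    = √(2 × 29,770 × 384 / (6.7 × 0.50134)) ≈ 2,608.95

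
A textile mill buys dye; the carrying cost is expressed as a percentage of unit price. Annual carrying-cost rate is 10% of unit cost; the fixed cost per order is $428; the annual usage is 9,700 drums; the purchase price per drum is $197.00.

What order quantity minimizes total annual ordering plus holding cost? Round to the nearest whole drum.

649 drums

Carrying cost H = $197 × 10% = $19.7000/drum/yr
EOQ = √(2DS/H) = √(2 × 9,700 × 428 / 19.7)
    = √(421,482.23) ≈ 649.22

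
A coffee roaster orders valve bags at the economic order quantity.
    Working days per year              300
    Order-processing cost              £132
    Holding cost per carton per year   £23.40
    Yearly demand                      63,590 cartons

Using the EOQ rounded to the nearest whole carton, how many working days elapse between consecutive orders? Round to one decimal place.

Q* = √(2·D·S / H) = √(2·63,590·132 / 23.4) = √717,425.6 ≈ 847.01 → Q = 847 cartons
T = Q/D × 300 days = 847/63,590 × 300 = 3.996 days

4.0 days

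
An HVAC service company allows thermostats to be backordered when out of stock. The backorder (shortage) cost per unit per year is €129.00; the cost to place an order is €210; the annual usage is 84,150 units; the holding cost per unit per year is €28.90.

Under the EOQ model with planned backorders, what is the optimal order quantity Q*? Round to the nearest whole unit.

1,223 units

Q* = √(2DS/H) · √((H + b)/b)
   = √(2 × 84,150 × 210 / 28.9) · √((28.9 + 129) / 129)
   = 1,105.867 × 1.1064 ≈ 1,223.49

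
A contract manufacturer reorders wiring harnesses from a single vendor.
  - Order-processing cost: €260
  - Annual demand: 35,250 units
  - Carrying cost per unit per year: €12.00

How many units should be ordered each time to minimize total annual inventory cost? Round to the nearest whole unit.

Q* = √(2·D·S / H) = √(2·35,250·260 / 12) = √1,527,500.0 ≈ 1,235.92

1,236 units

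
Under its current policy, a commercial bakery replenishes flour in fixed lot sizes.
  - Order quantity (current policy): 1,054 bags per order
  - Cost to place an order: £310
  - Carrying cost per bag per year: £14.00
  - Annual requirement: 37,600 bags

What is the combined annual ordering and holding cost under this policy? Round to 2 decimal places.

£18,436.82

Ordering: D/Q × S = 37,600/1,054 × £310 = £11,058.82
Holding:  Q/2 × H = 1,054/2 × £14 = £7,378.00
Total = £11,058.82 + £7,378.00 = £18,436.82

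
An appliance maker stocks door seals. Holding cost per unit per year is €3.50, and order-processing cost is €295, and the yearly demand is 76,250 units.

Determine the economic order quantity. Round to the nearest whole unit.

3,585 units

Optimal lot size Q* = (2 × 76,250 × €295 / €3.5)^½ ≈ 3,585.19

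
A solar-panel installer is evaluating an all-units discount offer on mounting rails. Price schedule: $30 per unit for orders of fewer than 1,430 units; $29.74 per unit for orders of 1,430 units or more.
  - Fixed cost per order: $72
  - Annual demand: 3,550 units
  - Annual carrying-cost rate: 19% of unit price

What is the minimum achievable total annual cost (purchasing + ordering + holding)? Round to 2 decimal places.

H₁ = 19%×$30 = $5.7000;  H₂ = 19%×$29.74 = $5.6506
EOQ₁ = √(2×3,550×72/5.7000) = 299.47  (< 1,430, feasible at tier 1)
EOQ₂ = √(2×3,550×72/5.6506) = 300.78  (< 1,430 → use Q = 1,430 at tier-2 price)
TC(tier 1 (EOQ₁), Q≈299.5) = $108,207.00
TC(tier 2, Q≈1,430.0) = $109,795.92
Minimum at tier 1 (EOQ₁): $108,207.00

$108,207.00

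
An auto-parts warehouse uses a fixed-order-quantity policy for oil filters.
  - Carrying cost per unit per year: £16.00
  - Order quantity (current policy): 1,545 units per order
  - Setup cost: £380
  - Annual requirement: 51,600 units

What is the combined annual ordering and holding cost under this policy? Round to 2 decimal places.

Orders/yr = 51,600/1,545 = 33.398; ordering cost = 33.398 × £380 = £12,691.26
Average inventory = 1,545/2 = 772.5; holding cost = 772.5 × £16 = £12,360.00
Total = £12,691.26 + £12,360.00 = £25,051.26

£25,051.26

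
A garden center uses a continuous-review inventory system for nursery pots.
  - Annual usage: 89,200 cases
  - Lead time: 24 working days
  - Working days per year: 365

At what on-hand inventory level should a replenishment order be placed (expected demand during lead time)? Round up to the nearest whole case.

Daily demand d = 89,200 / 365 = 244.384 cases/day
Demand during lead time = 244.384 × 24 = 5,865.21
Reorder point = 5,865.21 → round up

5,866 cases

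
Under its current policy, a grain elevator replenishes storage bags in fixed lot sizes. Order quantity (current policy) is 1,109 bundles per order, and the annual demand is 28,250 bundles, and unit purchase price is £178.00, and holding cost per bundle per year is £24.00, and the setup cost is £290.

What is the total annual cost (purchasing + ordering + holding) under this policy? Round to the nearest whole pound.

£5,049,195

Ordering: D/Q × S = 28,250/1,109 × £290 = £7,387.29
Holding:  Q/2 × H = 1,109/2 × £24 = £13,308.00
Purchase cost = D·C = 28,250 × 178 = £5,028,500.00
Total = £7,387.29 + £13,308.00 + £5,028,500.00 = £5,049,195.29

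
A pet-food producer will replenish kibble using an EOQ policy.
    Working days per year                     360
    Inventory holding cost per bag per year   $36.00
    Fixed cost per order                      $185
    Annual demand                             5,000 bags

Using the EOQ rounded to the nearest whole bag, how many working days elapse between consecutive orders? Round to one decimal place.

EOQ = √(2DS/H) = √(2 × 5,000 × 185 / 36)
    = √(51,388.89) ≈ 226.69 → Q = 227 bags
Days between orders = 360 / (D/Q) = 360 / 22.026 ≈ 16.344

16.3 days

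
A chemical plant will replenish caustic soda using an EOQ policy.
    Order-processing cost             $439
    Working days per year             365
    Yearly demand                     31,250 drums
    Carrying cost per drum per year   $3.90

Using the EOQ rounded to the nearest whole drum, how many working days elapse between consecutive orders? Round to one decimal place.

31.0 days

Optimal lot size Q* = (2 × 31,250 × $439 / $3.9)^½ ≈ 2,652.41 → Q = 2,652 drums
Days between orders = 365 / (D/Q) = 365 / 11.784 ≈ 30.975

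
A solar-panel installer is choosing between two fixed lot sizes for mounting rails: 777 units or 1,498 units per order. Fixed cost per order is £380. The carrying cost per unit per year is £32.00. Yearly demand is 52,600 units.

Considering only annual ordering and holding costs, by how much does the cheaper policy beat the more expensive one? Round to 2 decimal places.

TC(Q) = (D/Q)S + (Q/2)H
TC(777) = (52,600/777)×380 + (777/2)×32 = £38,156.58
TC(1,498) = (52,600/1,498)×380 + (1,498/2)×32 = £37,311.12
Lots of 1,498 are cheaper by £845.46.

£845.46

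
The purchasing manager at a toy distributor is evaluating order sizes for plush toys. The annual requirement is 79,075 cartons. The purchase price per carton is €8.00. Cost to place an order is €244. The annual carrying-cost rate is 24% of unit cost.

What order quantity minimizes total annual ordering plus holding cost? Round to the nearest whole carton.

4,483 cartons

Holding cost per carton per year: H = 24% × €8 = €1.9200
Optimal lot size Q* = (2 × 79,075 × €244 / €1.92)^½ ≈ 4,483.10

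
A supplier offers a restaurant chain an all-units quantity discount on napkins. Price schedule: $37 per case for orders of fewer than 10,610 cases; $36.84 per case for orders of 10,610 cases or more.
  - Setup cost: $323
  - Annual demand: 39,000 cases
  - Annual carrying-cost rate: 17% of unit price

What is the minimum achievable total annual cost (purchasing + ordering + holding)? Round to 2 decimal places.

H₁ = 17%×$37 = $6.2900;  H₂ = 17%×$36.84 = $6.2628
EOQ₁ = √(2×39,000×323/6.2900) = 2,001.35  (< 10,610, feasible at tier 1)
EOQ₂ = √(2×39,000×323/6.2628) = 2,005.69  (< 10,610 → use Q = 10,610 at tier-2 price)
TC(tier 1 (EOQ₁), Q≈2,001.4) = $1,455,588.50
TC(tier 2, Q≈10,610.0) = $1,471,171.43
Minimum at tier 1 (EOQ₁): $1,455,588.50

$1,455,588.50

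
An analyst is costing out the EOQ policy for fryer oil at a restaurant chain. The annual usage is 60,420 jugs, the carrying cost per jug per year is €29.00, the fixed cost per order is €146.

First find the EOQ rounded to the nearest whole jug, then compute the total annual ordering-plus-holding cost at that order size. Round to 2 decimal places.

€22,619.38

EOQ = √(2DS/H) = √(2 × 60,420 × 146 / 29)
    = √(608,366.90) ≈ 779.98 → Q = 780 jugs
Ordering: D/Q × S = 60,420/780 × €146 = €11,309.38
Holding:  Q/2 × H = 780/2 × €29 = €11,310.00
Total = €11,309.38 + €11,310.00 = €22,619.38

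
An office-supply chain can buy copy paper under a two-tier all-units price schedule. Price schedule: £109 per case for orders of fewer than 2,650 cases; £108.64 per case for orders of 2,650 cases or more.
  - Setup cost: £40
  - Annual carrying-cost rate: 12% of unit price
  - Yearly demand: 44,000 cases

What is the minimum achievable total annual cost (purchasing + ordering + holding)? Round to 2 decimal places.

£4,798,097.91

H₁ = 12%×£109 = £13.0800;  H₂ = 12%×£108.64 = £13.0368
EOQ₁ = √(2×44,000×40/13.0800) = 518.76  (< 2,650, feasible at tier 1)
EOQ₂ = √(2×44,000×40/13.0368) = 519.62  (< 2,650 → use Q = 2,650 at tier-2 price)
TC(tier 1 (EOQ₁), Q≈518.8) = £4,802,785.40
TC(tier 2, Q≈2,650.0) = £4,798,097.91
Minimum at tier 2: £4,798,097.91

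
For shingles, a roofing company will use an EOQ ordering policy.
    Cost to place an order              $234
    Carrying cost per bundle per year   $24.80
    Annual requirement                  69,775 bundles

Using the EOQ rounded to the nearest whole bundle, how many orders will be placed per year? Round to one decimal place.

60.8 orders per year

Q* = √(2·D·S / H) = √(2·69,775·234 / 24.8) = √1,316,721.8 ≈ 1,147.48 → Q = 1,147
Orders per year = D/Q = 69,775 / 1,147 = 60.833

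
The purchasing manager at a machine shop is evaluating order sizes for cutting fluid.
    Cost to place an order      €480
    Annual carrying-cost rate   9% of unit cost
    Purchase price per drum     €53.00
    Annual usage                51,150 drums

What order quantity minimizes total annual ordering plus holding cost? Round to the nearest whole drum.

H = i·C = 0.09 × €53 = €4.7700 per drum-year
EOQ = √(2DS/H) = √(2 × 51,150 × 480 / 4.77)
    = √(10,294,339.62) ≈ 3,208.48

3,208 drums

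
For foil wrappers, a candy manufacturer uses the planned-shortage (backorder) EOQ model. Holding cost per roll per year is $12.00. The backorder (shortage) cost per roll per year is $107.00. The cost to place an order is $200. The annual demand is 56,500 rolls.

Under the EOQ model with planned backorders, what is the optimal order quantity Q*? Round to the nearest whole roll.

1,447 rolls

Q* = √(2DS/H) · √((H + b)/b)
   = √(2 × 56,500 × 200 / 12) · √((12 + 107) / 107)
   = 1,372.346 × 1.0546 ≈ 1,447.26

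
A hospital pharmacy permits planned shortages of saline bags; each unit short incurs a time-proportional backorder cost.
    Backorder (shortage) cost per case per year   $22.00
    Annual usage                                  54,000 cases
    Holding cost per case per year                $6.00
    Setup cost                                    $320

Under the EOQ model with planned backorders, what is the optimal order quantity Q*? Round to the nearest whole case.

Q* = √(2DS/H) · √((H + b)/b)
   = √(2 × 54,000 × 320 / 6) · √((6 + 22) / 22)
   = 2,400.000 × 1.1282 ≈ 2,707.57

2,708 cases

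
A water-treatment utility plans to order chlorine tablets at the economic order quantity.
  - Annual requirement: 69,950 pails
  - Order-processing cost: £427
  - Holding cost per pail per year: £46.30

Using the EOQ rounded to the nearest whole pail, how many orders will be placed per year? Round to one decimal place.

EOQ = √(2DS/H) = √(2 × 69,950 × 427 / 46.3)
    = √(1,290,222.46) ≈ 1,135.88 → Q = 1,136
N = D/Q = 69,950/1,136 ≈ 61.576 orders/yr

61.6 orders per year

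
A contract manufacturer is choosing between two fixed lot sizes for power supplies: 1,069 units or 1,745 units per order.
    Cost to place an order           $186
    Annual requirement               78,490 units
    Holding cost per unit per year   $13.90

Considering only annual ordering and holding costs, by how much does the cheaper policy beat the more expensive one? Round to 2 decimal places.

$592.35

TC(Q) = (D/Q)S + (Q/2)H
TC(1,069) = (78,490/1,069)×186 + (1,069/2)×13.9 = $21,086.37
TC(1,745) = (78,490/1,745)×186 + (1,745/2)×13.9 = $20,494.02
Cheaper: Q = 1,745.  Difference = $592.35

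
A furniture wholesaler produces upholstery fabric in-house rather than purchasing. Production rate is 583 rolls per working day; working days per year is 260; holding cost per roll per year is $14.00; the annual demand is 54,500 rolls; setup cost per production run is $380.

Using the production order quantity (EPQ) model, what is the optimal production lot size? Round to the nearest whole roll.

d = 54,500/260 = 209.6154 rolls/day;  effective holding cost H(1 − d/p) = 14·(1 − 209.6154/583) = 8.96635
Q* = √(2DS / H_eff) = √(2·54,500·380 / 8.96635) ≈ 2,149.30

2,149 rolls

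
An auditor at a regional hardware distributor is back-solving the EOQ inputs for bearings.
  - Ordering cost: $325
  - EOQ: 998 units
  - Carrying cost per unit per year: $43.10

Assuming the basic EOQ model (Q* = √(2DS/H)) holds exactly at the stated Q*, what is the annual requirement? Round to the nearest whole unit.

EOQ relation: Q² = 2DS/H, so rearrange for the unknown.
D = Q²H / (2S) = 998² × 43.1 / (2 × 325) = 66,042.73

66,043 units per year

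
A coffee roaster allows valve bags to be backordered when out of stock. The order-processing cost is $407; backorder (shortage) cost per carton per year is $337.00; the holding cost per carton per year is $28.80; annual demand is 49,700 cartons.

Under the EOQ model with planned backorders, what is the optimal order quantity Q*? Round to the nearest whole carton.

Q* = √(2DS/H) · √((H + b)/b)
   = √(2 × 49,700 × 407 / 28.8) · √((28.8 + 337) / 337)
   = 1,185.207 × 1.0419 ≈ 1,234.81

1,235 cartons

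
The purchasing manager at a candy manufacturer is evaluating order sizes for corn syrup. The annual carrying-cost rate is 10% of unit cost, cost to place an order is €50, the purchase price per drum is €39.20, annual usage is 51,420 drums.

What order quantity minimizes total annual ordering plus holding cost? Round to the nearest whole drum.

Holding cost per drum per year: H = 10% × €39.2 = €3.9200
Optimal lot size Q* = (2 × 51,420 × €50 / €3.92)^½ ≈ 1,145.31

1,145 drums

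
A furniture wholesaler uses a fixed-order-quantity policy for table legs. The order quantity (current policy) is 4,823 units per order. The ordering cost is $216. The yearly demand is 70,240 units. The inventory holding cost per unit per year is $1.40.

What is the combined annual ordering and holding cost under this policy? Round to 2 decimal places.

Annual ordering cost = (D/Q)·S = (70,240/4,823) × 216 = $3,145.73
Annual holding cost  = (Q/2)·H = (4,823/2) × 1.4 = $3,376.10
Total = $3,145.73 + $3,376.10 = $6,521.83

$6,521.83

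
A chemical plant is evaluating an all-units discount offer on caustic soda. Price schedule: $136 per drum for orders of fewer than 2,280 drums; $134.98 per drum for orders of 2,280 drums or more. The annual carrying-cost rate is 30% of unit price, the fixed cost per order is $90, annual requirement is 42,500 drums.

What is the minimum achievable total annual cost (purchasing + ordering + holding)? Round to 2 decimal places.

H₁ = 30%×$136 = $40.8000;  H₂ = 30%×$134.98 = $40.4940
EOQ₁ = √(2×42,500×90/40.8000) = 433.01  (< 2,280, feasible at tier 1)
EOQ₂ = √(2×42,500×90/40.4940) = 434.65  (< 2,280 → use Q = 2,280 at tier-2 price)
TC(tier 1 (EOQ₁), Q≈433.0) = $5,797,666.92
TC(tier 2, Q≈2,280.0) = $5,784,490.79
Minimum at tier 2: $5,784,490.79

$5,784,490.79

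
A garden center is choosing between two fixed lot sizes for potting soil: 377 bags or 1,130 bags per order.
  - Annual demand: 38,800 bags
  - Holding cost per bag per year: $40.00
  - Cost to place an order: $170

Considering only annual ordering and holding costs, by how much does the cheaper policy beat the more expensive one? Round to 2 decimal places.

For each Q, cost = (D/Q)·S + (Q/2)·H.
TC(377) = (38,800/377)×170 + (377/2)×40 = $25,036.02
TC(1,130) = (38,800/1,130)×170 + (1,130/2)×40 = $28,437.17
Cheaper: Q = 377.  Difference = $3,401.15

$3,401.15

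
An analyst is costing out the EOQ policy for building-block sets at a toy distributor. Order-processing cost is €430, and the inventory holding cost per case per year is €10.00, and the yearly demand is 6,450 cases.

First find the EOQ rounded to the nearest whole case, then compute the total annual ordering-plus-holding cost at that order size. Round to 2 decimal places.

Optimal lot size Q* = (2 × 6,450 × €430 / €10)^½ ≈ 744.78 → Q = 745 cases
Annual ordering cost = (D/Q)·S = (6,450/745) × 430 = €3,722.82
Annual holding cost  = (Q/2)·H = (745/2) × 10 = €3,725.00
Total = €3,722.82 + €3,725.00 = €7,447.82

€7,447.82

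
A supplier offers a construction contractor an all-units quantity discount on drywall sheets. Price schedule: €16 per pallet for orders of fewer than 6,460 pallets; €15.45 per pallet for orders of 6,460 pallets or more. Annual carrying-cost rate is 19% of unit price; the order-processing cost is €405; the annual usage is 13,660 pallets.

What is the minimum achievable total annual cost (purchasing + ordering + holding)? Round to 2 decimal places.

H₁ = 19%×€16 = €3.0400;  H₂ = 19%×€15.45 = €2.9355
EOQ₁ = √(2×13,660×405/3.0400) = 1,907.79  (< 6,460, feasible at tier 1)
EOQ₂ = √(2×13,660×405/2.9355) = 1,941.45  (< 6,460 → use Q = 6,460 at tier-2 price)
TC(tier 1 (EOQ₁), Q≈1,907.8) = €224,359.69
TC(tier 2, Q≈6,460.0) = €221,385.06
Minimum at tier 2: €221,385.06

€221,385.06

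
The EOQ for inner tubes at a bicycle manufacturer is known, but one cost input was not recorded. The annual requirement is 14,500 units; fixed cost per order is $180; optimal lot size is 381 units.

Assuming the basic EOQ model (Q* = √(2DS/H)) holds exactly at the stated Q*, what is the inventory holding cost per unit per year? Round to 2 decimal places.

$35.96

EOQ relation: Q² = 2DS/H, so rearrange for the unknown.
H = 2DS / Q² = 2 × 14,500 × 180 / 381² = 35.9601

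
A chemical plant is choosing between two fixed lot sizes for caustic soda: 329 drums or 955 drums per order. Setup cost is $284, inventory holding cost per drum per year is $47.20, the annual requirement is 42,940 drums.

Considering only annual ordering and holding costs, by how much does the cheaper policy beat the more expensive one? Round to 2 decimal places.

For each Q, cost = (D/Q)·S + (Q/2)·H.
TC(329) = (42,940/329)×284 + (329/2)×47.2 = $44,831.15
TC(955) = (42,940/955)×284 + (955/2)×47.2 = $35,307.59
|ΔTC| = |$44,831.15 − $35,307.59| = $9,523.56

$9,523.56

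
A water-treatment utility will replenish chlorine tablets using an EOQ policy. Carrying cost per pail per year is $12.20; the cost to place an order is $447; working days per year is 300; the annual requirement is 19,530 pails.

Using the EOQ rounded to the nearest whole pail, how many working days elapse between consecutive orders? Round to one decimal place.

18.4 days

2DS/H = 2·19,530·447/12.2 = 1,431,132.79
EOQ = √1,431,132.79 ≈ 1,196.30 → Q = 1,196 pails
T = Q/D × 300 days = 1,196/19,530 × 300 = 18.372 days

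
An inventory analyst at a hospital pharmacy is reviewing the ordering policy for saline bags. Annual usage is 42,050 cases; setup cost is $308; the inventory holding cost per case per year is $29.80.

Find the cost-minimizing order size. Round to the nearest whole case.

932 cases

2DS/H = 2·42,050·308/29.8 = 869,221.48
EOQ = √869,221.48 ≈ 932.32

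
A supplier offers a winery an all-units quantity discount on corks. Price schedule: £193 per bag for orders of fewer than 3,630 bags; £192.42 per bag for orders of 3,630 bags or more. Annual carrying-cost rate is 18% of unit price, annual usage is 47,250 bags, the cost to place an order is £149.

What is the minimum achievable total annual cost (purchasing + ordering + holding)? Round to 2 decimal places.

H₁ = 18%×£193 = £34.7400;  H₂ = 18%×£192.42 = £34.6356
EOQ₁ = √(2×47,250×149/34.7400) = 636.64  (< 3,630, feasible at tier 1)
EOQ₂ = √(2×47,250×149/34.6356) = 637.60  (< 3,630 → use Q = 3,630 at tier-2 price)
TC(tier 1 (EOQ₁), Q≈636.6) = £9,141,366.88
TC(tier 2, Q≈3,630.0) = £9,156,648.08
Minimum at tier 1 (EOQ₁): £9,141,366.88

£9,141,366.88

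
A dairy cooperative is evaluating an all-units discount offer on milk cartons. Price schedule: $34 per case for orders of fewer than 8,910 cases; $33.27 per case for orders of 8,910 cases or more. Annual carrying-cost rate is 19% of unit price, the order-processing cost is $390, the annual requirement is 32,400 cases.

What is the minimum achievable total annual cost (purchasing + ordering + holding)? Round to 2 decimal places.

H₁ = 19%×$34 = $6.4600;  H₂ = 19%×$33.27 = $6.3213
EOQ₁ = √(2×32,400×390/6.4600) = 1,977.90  (< 8,910, feasible at tier 1)
EOQ₂ = √(2×32,400×390/6.3213) = 1,999.48  (< 8,910 → use Q = 8,910 at tier-2 price)
TC(tier 1 (EOQ₁), Q≈1,977.9) = $1,114,377.21
TC(tier 2, Q≈8,910.0) = $1,107,527.57
Minimum at tier 2: $1,107,527.57

$1,107,527.57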